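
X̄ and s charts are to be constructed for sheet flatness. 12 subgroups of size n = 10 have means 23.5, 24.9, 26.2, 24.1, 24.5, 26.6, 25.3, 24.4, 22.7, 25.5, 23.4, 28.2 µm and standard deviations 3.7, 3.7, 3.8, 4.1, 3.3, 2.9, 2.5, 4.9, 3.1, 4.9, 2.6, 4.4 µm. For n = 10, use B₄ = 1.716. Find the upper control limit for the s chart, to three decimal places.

6.278

s̄ = (3.7 + 3.7 + 3.8 + 4.1 + 3.3 + 2.9 + 2.5 + 4.9 + 3.1 + 4.9 + 2.6 + 4.4) / 12 = 3.6583
UCL_s = B₄·s̄ = 1.716 × 3.6583 = 6.2777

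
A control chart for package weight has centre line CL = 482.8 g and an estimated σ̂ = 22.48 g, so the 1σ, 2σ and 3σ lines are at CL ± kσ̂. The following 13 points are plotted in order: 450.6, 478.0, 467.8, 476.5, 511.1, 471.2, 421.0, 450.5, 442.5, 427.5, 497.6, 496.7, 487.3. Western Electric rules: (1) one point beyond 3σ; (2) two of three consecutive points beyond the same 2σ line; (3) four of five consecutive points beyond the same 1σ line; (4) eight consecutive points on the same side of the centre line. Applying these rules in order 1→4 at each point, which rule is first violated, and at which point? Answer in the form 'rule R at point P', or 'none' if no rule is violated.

Zone of each point (C = within 1σ̂, B = 1σ̂–2σ̂, A = 2σ̂–3σ̂, * = beyond 3σ̂; sign = side of CL): 1:-B, 2:-C, 3:-C, 4:-C, 5:+B, 6:-C, 7:-A, 8:-B, 9:-B, 10:-A, 11:+C, 12:+C, 13:+C
Rule 3 (four of five consecutive points beyond the same 1σ limit) is satisfied at point 10.

rule 3 at point 10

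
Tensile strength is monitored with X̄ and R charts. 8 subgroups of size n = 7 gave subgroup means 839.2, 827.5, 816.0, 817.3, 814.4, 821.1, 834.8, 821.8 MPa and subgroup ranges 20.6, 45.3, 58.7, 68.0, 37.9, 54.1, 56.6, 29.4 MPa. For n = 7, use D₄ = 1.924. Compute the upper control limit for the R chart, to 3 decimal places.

89.129

R̄ = (20.6 + 45.3 + 58.7 + 68.0 + 37.9 + 54.1 + 56.6 + 29.4) / 8 = 370.6000 / 8 = 46.3250
UCL_R = D₄·R̄ = 1.924 × 46.3250 = 89.1293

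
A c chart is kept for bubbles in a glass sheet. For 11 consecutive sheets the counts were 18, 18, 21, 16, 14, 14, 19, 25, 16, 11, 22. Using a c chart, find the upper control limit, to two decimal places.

c̄ = (18 + 18 + 21 + 16 + 14 + 14 + 19 + 25 + 16 + 11 + 22) / 11 = 194 / 11 = 17.6364
UCL = c̄ + 3√c̄ = 17.6364 + 3 × √17.6364 = 17.6364 + 3 × 4.1996 = 30.2351

30.24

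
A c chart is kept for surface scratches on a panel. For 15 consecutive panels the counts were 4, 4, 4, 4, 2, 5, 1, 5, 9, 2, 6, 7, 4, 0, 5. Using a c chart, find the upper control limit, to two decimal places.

10.23

c̄ = (4 + 4 + 4 + 4 + 2 + 5 + 1 + 5 + 9 + 2 + 6 + 7 + 4 + 0 + 5) / 15 = 62 / 15 = 4.1333
UCL = c̄ + 3√c̄ = 4.1333 + 3 × √4.1333 = 4.1333 + 3 × 2.0331 = 10.2325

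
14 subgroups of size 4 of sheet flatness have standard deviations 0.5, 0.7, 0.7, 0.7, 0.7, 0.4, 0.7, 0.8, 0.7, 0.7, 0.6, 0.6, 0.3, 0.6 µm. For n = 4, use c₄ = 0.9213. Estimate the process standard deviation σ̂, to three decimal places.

s̄ = (0.5 + 0.7 + 0.7 + 0.7 + 0.7 + 0.4 + 0.7 + 0.8 + 0.7 + 0.7 + 0.6 + 0.6 + 0.3 + 0.6) / 14 = 0.6214
σ̂ = s̄ / c₄ = 0.6214 / 0.9213 = 0.6745

0.675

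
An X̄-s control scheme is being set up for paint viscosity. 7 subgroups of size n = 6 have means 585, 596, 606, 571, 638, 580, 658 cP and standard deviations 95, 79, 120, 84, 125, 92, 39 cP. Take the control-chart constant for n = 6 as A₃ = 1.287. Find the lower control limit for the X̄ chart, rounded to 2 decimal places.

488.29

X̄̄ = (585 + 596 + 606 + 571 + 638 + 580 + 658) / 7 = 604.8571
s̄ = (95 + 79 + 120 + 84 + 125 + 92 + 39) / 7 = 90.5714
LCL = X̄̄ − A₃·s̄ = 604.8571 − 1.287 × 90.5714 = 488.2917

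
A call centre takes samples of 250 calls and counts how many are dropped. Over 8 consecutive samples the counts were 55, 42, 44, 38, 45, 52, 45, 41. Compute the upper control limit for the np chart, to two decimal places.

63.51

p̄ = Σdᵢ / (k·n) = 362 / (8 × 250) = 0.18100
UCL = np̄ + 3·√(np̄(1−p̄)) = 45.2500 + 3 × √(45.2500×0.81900) = 45.2500 + 3 × 6.0877 = 63.5130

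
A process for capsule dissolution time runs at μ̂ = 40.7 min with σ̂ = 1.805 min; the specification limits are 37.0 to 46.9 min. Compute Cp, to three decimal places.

0.914

Cp = (USL − LSL) / (6σ̂) = (46.9 − 37.0) / (6 × 1.805) = 9.9000 / 10.8300 = 0.9141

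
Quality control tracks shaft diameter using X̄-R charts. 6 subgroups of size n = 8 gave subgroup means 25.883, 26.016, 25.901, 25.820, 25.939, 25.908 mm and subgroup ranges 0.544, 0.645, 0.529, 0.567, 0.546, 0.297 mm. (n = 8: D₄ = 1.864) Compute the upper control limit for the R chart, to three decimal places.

R̄ = (0.544 + 0.645 + 0.529 + 0.567 + 0.546 + 0.297) / 6 = 3.1280 / 6 = 0.5213
UCL_R = D₄·R̄ = 1.864 × 0.5213 = 0.9718

0.972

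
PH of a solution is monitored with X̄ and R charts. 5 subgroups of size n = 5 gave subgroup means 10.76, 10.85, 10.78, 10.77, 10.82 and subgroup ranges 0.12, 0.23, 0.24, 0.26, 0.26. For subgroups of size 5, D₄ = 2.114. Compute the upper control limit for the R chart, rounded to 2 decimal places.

R̄ = (0.12 + 0.23 + 0.24 + 0.26 + 0.26) / 5 = 1.1100 / 5 = 0.2220
UCL_R = D₄·R̄ = 2.114 × 0.2220 = 0.4693

0.47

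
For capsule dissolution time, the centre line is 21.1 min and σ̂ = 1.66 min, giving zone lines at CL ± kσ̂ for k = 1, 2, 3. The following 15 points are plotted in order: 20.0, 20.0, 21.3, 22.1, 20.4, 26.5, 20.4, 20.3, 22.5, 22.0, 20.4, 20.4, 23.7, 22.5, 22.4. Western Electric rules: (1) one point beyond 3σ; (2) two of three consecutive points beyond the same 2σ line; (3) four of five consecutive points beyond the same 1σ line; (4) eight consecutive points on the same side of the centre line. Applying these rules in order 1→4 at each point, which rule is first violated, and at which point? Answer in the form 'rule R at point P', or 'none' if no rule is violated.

Zone of each point (C = within 1σ̂, B = 1σ̂–2σ̂, A = 2σ̂–3σ̂, * = beyond 3σ̂; sign = side of CL): 1:-C, 2:-C, 3:+C, 4:+C, 5:-C, 6:+*, 7:-C, 8:-C, 9:+C, 10:+C, 11:-C, 12:-C, 13:+B, 14:+C, 15:+C
Rule 1 (one point beyond the 3σ limits) is satisfied at point 6.

rule 1 at point 6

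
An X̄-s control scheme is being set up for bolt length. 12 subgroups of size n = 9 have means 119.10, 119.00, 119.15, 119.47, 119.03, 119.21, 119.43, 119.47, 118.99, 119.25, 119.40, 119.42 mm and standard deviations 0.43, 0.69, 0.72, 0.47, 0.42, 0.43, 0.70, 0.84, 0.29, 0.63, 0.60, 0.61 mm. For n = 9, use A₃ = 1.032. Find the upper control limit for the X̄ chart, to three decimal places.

X̄̄ = (119.10 + 119.00 + 119.15 + 119.47 + 119.03 + 119.21 + 119.43 + 119.47 + 118.99 + 119.25 + 119.40 + 119.42) / 12 = 119.2433
s̄ = (0.43 + 0.69 + 0.72 + 0.47 + 0.42 + 0.43 + 0.70 + 0.84 + 0.29 + 0.63 + 0.60 + 0.61) / 12 = 0.5692
UCL = X̄̄ + A₃·s̄ = 119.2433 + 1.032 × 0.5692 = 119.8307

119.831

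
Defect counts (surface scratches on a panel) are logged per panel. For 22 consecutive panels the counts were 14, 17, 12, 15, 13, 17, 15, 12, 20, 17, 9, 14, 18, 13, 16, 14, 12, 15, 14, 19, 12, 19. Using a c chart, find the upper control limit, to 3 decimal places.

c̄ = (14 + 17 + 12 + 15 + 13 + 17 + 15 + 12 + 20 + 17 + 9 + 14 + 18 + 13 + 16 + 14 + 12 + 15 + 14 + 19 + 12 + 19) / 22 = 327 / 22 = 14.8636
UCL = c̄ + 3√c̄ = 14.8636 + 3 × √14.8636 = 14.8636 + 3 × 3.8553 = 26.4297

26.430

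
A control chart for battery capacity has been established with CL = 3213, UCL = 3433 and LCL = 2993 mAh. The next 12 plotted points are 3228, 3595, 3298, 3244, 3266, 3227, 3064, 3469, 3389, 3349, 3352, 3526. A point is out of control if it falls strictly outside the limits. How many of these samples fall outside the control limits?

3

Compare each point to [2993, 3433]: sample 2 = 3595 > UCL; sample 8 = 3469 > UCL; sample 12 = 3526 > UCL.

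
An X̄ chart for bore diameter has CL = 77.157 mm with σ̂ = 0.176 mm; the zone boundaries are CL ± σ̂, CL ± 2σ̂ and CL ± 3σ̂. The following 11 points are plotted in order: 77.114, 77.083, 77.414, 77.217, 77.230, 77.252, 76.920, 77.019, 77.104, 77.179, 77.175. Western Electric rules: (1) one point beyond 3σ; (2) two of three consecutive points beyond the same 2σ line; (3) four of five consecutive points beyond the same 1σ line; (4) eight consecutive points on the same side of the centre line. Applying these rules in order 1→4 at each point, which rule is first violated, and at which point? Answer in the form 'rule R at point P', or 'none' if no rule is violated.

none

Zone of each point (C = within 1σ̂, B = 1σ̂–2σ̂, A = 2σ̂–3σ̂, * = beyond 3σ̂; sign = side of CL): 1:-C, 2:-C, 3:+B, 4:+C, 5:+C, 6:+C, 7:-B, 8:-C, 9:-C, 10:+C, 11:+C
No rule fires across all 11 points.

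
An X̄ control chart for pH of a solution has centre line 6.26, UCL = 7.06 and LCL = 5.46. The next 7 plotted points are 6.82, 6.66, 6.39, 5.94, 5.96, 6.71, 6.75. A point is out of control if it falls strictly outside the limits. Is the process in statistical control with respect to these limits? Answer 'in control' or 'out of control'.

in control

All 7 points lie within [5.46, 7.06].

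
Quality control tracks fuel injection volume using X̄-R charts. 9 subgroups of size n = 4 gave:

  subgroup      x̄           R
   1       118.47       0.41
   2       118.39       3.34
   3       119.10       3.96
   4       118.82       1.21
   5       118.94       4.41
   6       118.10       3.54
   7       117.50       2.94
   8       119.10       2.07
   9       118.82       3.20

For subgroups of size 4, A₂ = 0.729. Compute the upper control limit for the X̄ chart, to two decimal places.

120.61

X̄̄ = (118.47 + 118.39 + 119.10 + 118.82 + 118.94 + 118.10 + 117.50 + 119.10 + 118.82) / 9 = 1067.2400 / 9 = 118.5822
R̄ = (0.41 + 3.34 + 3.96 + 1.21 + 4.41 + 3.54 + 2.94 + 2.07 + 3.20) / 9 = 25.0800 / 9 = 2.7867
UCL = X̄̄ + A₂·R̄ = 118.5822 + 0.729 × 2.7867 = 120.6137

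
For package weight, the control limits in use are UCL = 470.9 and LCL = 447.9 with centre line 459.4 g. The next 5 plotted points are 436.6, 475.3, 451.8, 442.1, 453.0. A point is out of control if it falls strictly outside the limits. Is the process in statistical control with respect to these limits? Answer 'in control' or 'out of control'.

Compare each point to [447.9, 470.9]: sample 1 = 436.6 < LCL; sample 2 = 475.3 > UCL; sample 4 = 442.1 < LCL.

out of control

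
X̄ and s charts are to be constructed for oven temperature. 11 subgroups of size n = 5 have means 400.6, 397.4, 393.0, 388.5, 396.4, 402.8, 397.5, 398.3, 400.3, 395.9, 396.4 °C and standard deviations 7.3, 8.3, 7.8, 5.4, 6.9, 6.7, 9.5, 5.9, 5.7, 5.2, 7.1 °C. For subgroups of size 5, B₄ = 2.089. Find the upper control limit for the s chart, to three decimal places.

14.395

s̄ = (7.3 + 8.3 + 7.8 + 5.4 + 6.9 + 6.7 + 9.5 + 5.9 + 5.7 + 5.2 + 7.1) / 11 = 6.8909
UCL_s = B₄·s̄ = 2.089 × 6.8909 = 14.3951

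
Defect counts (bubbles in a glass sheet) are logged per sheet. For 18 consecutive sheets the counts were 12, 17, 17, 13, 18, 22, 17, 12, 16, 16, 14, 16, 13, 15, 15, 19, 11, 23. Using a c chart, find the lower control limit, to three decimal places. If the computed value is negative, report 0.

c̄ = (12 + 17 + 17 + 13 + 18 + 22 + 17 + 12 + 16 + 16 + 14 + 16 + 13 + 15 + 15 + 19 + 11 + 23) / 18 = 286 / 18 = 15.8889
LCL = c̄ − 3√c̄ = 15.8889 − 3 × 3.9861 = 3.9306

3.931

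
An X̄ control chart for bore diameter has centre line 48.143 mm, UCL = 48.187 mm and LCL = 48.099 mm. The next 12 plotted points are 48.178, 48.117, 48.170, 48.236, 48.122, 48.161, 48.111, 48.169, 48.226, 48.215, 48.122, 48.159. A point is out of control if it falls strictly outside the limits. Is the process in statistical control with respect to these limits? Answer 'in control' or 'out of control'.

out of control

Compare each point to [48.099, 48.187]: sample 4 = 48.236 > UCL; sample 9 = 48.226 > UCL; sample 10 = 48.215 > UCL.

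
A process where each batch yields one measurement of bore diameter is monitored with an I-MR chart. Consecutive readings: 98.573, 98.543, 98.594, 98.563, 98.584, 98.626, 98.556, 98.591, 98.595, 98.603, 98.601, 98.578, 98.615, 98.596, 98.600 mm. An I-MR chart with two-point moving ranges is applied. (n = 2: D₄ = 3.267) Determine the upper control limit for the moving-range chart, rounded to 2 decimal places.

0.09

Moving ranges: 0.030, 0.051, 0.031, 0.021, 0.042, 0.070, 0.035, 0.004, 0.008, 0.002, 0.023, 0.037, 0.019, 0.004; M̄R̄ = 0.3770 / 14 = 0.0269
UCL_MR = D₄·M̄R̄ = 3.267 × 0.0269 = 0.0880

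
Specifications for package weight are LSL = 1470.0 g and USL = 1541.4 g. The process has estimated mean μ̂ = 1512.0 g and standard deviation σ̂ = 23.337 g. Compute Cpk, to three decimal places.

0.420

Cpu = (USL − μ̂) / (3σ̂) = (1541.4 − 1512.0) / (3 × 23.337) = 0.4199; Cpl = (μ̂ − LSL) / (3σ̂) = (1512.0 − 1470.0) / (3 × 23.337) = 0.5999; Cpk = min(Cpu, Cpl) = 0.4199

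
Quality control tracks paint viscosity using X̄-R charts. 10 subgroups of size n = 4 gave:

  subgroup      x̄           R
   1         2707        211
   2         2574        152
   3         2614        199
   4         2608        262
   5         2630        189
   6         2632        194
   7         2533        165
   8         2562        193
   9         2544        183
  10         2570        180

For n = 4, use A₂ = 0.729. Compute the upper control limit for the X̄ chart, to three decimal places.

X̄̄ = (2707 + 2574 + 2614 + 2608 + 2630 + 2632 + 2533 + 2562 + 2544 + 2570) / 10 = 25974.0000 / 10 = 2597.4000
R̄ = (211 + 152 + 199 + 262 + 189 + 194 + 165 + 193 + 183 + 180) / 10 = 1928.0000 / 10 = 192.8000
UCL = X̄̄ + A₂·R̄ = 2597.4000 + 0.729 × 192.8000 = 2737.9512

2737.951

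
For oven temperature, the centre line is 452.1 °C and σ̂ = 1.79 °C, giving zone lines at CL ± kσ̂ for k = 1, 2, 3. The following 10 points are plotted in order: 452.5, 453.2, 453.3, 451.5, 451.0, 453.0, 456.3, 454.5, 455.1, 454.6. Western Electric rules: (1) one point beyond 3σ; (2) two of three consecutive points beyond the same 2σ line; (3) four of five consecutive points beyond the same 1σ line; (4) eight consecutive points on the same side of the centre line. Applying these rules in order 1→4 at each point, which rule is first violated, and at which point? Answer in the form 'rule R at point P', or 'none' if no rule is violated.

rule 3 at point 10

Zone of each point (C = within 1σ̂, B = 1σ̂–2σ̂, A = 2σ̂–3σ̂, * = beyond 3σ̂; sign = side of CL): 1:+C, 2:+C, 3:+C, 4:-C, 5:-C, 6:+C, 7:+A, 8:+B, 9:+B, 10:+B
Rule 3 (four of five consecutive points beyond the same 1σ limit) is satisfied at point 10.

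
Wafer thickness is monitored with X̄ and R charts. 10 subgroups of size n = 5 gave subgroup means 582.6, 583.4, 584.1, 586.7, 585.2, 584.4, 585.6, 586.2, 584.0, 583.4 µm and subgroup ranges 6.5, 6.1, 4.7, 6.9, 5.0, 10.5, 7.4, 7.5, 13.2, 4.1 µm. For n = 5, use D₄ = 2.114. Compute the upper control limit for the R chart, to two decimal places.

R̄ = (6.5 + 6.1 + 4.7 + 6.9 + 5.0 + 10.5 + 7.4 + 7.5 + 13.2 + 4.1) / 10 = 71.9000 / 10 = 7.1900
UCL_R = D₄·R̄ = 2.114 × 7.1900 = 15.1997

15.20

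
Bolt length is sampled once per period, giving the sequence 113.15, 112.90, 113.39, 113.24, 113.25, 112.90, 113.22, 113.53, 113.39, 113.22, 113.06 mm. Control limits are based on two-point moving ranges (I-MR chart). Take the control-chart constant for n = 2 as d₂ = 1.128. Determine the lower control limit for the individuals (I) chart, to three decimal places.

112.580

X̄ = (113.15 + 112.90 + 113.39 + 113.24 + 113.25 + 112.90 + 113.22 + 113.53 + 113.39 + 113.22 + 113.06) / 11 = 113.2045
Moving ranges: 0.25, 0.49, 0.15, 0.01, 0.35, 0.32, 0.31, 0.14, 0.17, 0.16; M̄R̄ = 2.3500 / 10 = 0.2350
LCL = X̄ − 3·M̄R̄/d₂ = 113.2045 − 3 × 0.2350 / 1.128 = 112.5795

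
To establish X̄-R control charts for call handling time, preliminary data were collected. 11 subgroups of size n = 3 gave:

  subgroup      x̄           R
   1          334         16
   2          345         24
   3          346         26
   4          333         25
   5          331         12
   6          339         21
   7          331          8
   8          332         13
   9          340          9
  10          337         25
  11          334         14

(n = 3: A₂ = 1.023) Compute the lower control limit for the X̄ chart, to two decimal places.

X̄̄ = (334 + 345 + 346 + 333 + 331 + 339 + 331 + 332 + 340 + 337 + 334) / 11 = 3702.0000 / 11 = 336.5455
R̄ = (16 + 24 + 26 + 25 + 12 + 21 + 8 + 13 + 9 + 25 + 14) / 11 = 193.0000 / 11 = 17.5455
LCL = X̄̄ − A₂·R̄ = 336.5455 − 1.023 × 17.5455 = 318.5965

318.60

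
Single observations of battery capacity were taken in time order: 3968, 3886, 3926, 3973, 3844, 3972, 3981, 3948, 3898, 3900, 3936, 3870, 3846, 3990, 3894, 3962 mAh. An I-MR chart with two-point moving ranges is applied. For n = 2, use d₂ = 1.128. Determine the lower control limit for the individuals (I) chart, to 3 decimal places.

X̄ = (3968 + 3886 + 3926 + 3973 + 3844 + 3972 + 3981 + 3948 + 3898 + 3900 + 3936 + 3870 + 3846 + 3990 + 3894 + 3962) / 16 = 3924.6250
Moving ranges: 82, 40, 47, 129, 128, 9, 33, 50, 2, 36, 66, 24, 144, 96, 68; M̄R̄ = 954.0000 / 15 = 63.6000
LCL = X̄ − 3·M̄R̄/d₂ = 3924.6250 − 3 × 63.6000 / 1.128 = 3755.4761

3755.476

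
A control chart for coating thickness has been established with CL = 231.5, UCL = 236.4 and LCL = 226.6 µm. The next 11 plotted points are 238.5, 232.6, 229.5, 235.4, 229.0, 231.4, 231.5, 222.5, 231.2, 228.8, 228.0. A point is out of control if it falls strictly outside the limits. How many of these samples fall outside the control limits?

Compare each point to [226.6, 236.4]: sample 1 = 238.5 > UCL; sample 8 = 222.5 < LCL.

2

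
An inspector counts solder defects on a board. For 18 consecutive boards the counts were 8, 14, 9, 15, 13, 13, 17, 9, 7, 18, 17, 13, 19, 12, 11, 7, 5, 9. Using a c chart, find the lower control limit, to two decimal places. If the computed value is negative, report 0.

1.61

c̄ = (8 + 14 + 9 + 15 + 13 + 13 + 17 + 9 + 7 + 18 + 17 + 13 + 19 + 12 + 11 + 7 + 5 + 9) / 18 = 216 / 18 = 12.0000
LCL = c̄ − 3√c̄ = 12.0000 − 3 × 3.4641 = 1.6077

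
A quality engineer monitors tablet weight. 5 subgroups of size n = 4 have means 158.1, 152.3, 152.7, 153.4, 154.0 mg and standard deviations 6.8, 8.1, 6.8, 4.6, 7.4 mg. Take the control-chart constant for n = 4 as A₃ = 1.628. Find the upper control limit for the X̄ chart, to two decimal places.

X̄̄ = (158.1 + 152.3 + 152.7 + 153.4 + 154.0) / 5 = 154.1000
s̄ = (6.8 + 8.1 + 6.8 + 4.6 + 7.4) / 5 = 6.7400
UCL = X̄̄ + A₃·s̄ = 154.1000 + 1.628 × 6.7400 = 165.0727

165.07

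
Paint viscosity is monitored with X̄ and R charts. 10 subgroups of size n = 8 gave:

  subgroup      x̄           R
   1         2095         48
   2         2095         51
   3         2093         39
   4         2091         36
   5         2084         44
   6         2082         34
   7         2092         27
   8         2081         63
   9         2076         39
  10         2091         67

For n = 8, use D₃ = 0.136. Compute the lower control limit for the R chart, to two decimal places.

6.09

R̄ = (48 + 51 + 39 + 36 + 44 + 34 + 27 + 63 + 39 + 67) / 10 = 448.0000 / 10 = 44.8000
LCL_R = D₃·R̄ = 0.136 × 44.8000 = 6.0928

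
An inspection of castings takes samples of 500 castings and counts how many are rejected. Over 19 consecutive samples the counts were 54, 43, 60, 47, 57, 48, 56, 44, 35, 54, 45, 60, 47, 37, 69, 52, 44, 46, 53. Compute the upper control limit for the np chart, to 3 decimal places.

p̄ = Σdᵢ / (k·n) = 951 / (19 × 500) = 0.10011
UCL = np̄ + 3·√(np̄(1−p̄)) = 50.0526 + 3 × √(50.0526×0.89989) = 50.0526 + 3 × 6.7113 = 70.1867

70.187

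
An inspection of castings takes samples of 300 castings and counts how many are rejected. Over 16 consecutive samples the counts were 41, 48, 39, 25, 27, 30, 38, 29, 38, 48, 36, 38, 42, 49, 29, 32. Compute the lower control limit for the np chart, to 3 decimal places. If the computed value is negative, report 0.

p̄ = Σdᵢ / (k·n) = 589 / (16 × 300) = 0.12271
LCL = np̄ − 3·√(np̄(1−p̄)) = 36.8125 − 3 × 5.6829 = 19.7638

19.764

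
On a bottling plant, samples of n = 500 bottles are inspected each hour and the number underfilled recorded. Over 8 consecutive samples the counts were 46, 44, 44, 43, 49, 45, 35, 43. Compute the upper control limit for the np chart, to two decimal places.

p̄ = Σdᵢ / (k·n) = 349 / (8 × 500) = 0.08725
UCL = np̄ + 3·√(np̄(1−p̄)) = 43.6250 + 3 × √(43.6250×0.91275) = 43.6250 + 3 × 6.3102 = 62.5556

62.56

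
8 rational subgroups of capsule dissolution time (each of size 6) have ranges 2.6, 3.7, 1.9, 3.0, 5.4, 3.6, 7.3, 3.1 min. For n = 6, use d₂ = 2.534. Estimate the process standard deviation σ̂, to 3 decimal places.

1.509

R̄ = (2.6 + 3.7 + 1.9 + 3.0 + 5.4 + 3.6 + 7.3 + 3.1) / 8 = 3.8250
σ̂ = R̄ / d₂ = 3.8250 / 2.534 = 1.5095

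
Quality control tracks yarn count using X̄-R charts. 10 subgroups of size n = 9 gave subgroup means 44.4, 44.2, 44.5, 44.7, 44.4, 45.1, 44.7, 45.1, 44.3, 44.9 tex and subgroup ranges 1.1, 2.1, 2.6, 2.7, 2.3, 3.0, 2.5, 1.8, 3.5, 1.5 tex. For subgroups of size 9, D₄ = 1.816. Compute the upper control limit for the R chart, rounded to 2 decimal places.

R̄ = (1.1 + 2.1 + 2.6 + 2.7 + 2.3 + 3.0 + 2.5 + 1.8 + 3.5 + 1.5) / 10 = 23.1000 / 10 = 2.3100
UCL_R = D₄·R̄ = 1.816 × 2.3100 = 4.1950

4.19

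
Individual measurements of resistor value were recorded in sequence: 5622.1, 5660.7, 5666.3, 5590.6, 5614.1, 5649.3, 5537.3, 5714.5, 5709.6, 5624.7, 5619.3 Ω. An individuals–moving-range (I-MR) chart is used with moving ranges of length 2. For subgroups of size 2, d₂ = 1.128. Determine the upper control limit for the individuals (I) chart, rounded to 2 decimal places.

5786.87

X̄ = (5622.1 + 5660.7 + 5666.3 + 5590.6 + 5614.1 + 5649.3 + 5537.3 + 5714.5 + 5709.6 + 5624.7 + 5619.3) / 11 = 5637.1364
Moving ranges: 38.6, 5.6, 75.7, 23.5, 35.2, 112.0, 177.2, 4.9, 84.9, 5.4; M̄R̄ = 563.0000 / 10 = 56.3000
UCL = X̄ + 3·M̄R̄/d₂ = 5637.1364 + 3 × 56.3000 / 1.128 = 5786.8704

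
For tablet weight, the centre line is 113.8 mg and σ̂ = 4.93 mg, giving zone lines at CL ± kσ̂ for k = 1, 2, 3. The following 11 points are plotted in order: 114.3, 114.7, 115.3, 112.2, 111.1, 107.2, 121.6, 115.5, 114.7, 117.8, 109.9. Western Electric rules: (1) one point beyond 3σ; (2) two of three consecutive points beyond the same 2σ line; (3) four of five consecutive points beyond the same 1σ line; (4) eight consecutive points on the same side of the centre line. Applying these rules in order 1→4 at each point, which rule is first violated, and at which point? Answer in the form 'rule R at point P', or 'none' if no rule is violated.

Zone of each point (C = within 1σ̂, B = 1σ̂–2σ̂, A = 2σ̂–3σ̂, * = beyond 3σ̂; sign = side of CL): 1:+C, 2:+C, 3:+C, 4:-C, 5:-C, 6:-B, 7:+B, 8:+C, 9:+C, 10:+C, 11:-C
No rule fires across all 11 points.

none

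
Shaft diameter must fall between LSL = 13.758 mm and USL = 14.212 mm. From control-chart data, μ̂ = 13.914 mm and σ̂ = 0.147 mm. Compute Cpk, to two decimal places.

0.35

Cpu = (USL − μ̂) / (3σ̂) = (14.212 − 13.914) / (3 × 0.147) = 0.6757; Cpl = (μ̂ − LSL) / (3σ̂) = (13.914 − 13.758) / (3 × 0.147) = 0.3537; Cpk = min(Cpu, Cpl) = 0.3537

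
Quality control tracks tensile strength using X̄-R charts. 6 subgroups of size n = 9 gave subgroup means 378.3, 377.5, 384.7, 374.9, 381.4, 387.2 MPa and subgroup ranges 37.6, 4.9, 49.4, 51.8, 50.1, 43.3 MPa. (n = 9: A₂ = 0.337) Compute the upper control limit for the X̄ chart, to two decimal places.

393.98

X̄̄ = (378.3 + 377.5 + 384.7 + 374.9 + 381.4 + 387.2) / 6 = 2284.0000 / 6 = 380.6667
R̄ = (37.6 + 4.9 + 49.4 + 51.8 + 50.1 + 43.3) / 6 = 237.1000 / 6 = 39.5167
UCL = X̄̄ + A₂·R̄ = 380.6667 + 0.337 × 39.5167 = 393.9838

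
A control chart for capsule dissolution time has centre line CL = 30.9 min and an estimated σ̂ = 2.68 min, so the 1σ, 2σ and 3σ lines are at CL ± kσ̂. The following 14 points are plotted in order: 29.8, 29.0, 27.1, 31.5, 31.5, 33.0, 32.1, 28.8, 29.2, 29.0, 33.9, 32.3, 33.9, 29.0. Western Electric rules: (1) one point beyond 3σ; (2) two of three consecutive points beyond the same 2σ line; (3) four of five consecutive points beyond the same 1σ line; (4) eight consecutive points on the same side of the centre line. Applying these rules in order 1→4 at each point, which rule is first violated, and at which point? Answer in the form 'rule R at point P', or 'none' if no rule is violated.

Zone of each point (C = within 1σ̂, B = 1σ̂–2σ̂, A = 2σ̂–3σ̂, * = beyond 3σ̂; sign = side of CL): 1:-C, 2:-C, 3:-B, 4:+C, 5:+C, 6:+C, 7:+C, 8:-C, 9:-C, 10:-C, 11:+B, 12:+C, 13:+B, 14:-C
No rule fires across all 14 points.

none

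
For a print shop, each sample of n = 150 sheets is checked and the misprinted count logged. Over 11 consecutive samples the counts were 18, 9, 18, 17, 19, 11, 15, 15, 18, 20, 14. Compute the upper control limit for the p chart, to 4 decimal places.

p̄ = Σdᵢ / (k·n) = 174 / (11 × 150) = 0.10545
UCL = p̄ + 3·√(p̄(1−p̄)/n) = 0.10545 + 3 × √(0.10545×0.89455/150) = 0.10545 + 3 × 0.02508 = 0.18069

0.1807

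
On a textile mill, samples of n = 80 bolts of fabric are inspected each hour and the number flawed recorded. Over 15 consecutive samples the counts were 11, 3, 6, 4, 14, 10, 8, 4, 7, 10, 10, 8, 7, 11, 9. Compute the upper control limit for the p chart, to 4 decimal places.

0.2030

p̄ = Σdᵢ / (k·n) = 122 / (15 × 80) = 0.10167
UCL = p̄ + 3·√(p̄(1−p̄)/n) = 0.10167 + 3 × √(0.10167×0.89833/80) = 0.10167 + 3 × 0.03379 = 0.20303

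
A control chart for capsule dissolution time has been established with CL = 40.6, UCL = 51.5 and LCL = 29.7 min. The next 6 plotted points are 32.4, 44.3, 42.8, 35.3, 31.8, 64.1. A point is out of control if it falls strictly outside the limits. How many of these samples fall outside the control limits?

Compare each point to [29.7, 51.5]: sample 6 = 64.1 > UCL.

1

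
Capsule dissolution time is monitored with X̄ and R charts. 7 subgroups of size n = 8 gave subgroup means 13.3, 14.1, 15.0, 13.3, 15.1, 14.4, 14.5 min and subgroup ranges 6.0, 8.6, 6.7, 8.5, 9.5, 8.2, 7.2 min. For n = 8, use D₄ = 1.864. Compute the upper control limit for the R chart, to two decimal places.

R̄ = (6.0 + 8.6 + 6.7 + 8.5 + 9.5 + 8.2 + 7.2) / 7 = 54.7000 / 7 = 7.8143
UCL_R = D₄·R̄ = 1.864 × 7.8143 = 14.5658

14.57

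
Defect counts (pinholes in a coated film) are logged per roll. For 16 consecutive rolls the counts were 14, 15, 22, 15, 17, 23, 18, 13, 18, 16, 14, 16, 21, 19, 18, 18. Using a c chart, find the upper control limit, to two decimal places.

29.79

c̄ = (14 + 15 + 22 + 15 + 17 + 23 + 18 + 13 + 18 + 16 + 14 + 16 + 21 + 19 + 18 + 18) / 16 = 277 / 16 = 17.3125
UCL = c̄ + 3√c̄ = 17.3125 + 3 × √17.3125 = 17.3125 + 3 × 4.1608 = 29.7950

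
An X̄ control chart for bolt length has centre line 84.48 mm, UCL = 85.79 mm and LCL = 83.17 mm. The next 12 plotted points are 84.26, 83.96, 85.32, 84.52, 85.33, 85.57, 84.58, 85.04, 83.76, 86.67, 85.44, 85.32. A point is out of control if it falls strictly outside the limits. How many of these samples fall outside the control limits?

Compare each point to [83.17, 85.79]: sample 10 = 86.67 > UCL.

1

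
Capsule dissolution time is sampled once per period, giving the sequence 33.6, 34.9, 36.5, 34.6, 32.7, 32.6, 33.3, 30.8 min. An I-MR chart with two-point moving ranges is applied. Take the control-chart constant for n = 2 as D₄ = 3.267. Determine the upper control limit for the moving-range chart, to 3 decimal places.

Moving ranges: 1.3, 1.6, 1.9, 1.9, 0.1, 0.7, 2.5; M̄R̄ = 10.0000 / 7 = 1.4286
UCL_MR = D₄·M̄R̄ = 3.267 × 1.4286 = 4.6671

4.667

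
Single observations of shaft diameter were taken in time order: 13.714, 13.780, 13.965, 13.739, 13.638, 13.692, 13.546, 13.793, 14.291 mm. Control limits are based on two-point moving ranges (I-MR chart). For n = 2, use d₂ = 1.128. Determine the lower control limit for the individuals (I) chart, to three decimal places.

13.289

X̄ = (13.714 + 13.780 + 13.965 + 13.739 + 13.638 + 13.692 + 13.546 + 13.793 + 14.291) / 9 = 13.7953
Moving ranges: 0.066, 0.185, 0.226, 0.101, 0.054, 0.146, 0.247, 0.498; M̄R̄ = 1.5230 / 8 = 0.1904
LCL = X̄ − 3·M̄R̄/d₂ = 13.7953 − 3 × 0.1904 / 1.128 = 13.2890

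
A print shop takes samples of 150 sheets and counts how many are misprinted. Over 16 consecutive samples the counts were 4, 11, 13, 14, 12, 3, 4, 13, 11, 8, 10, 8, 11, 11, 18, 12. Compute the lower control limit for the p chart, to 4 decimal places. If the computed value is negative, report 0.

0.0063

p̄ = Σdᵢ / (k·n) = 163 / (16 × 150) = 0.06792
LCL = p̄ − 3·√(p̄(1−p̄)/n) = 0.06792 − 3 × 0.02054 = 0.00629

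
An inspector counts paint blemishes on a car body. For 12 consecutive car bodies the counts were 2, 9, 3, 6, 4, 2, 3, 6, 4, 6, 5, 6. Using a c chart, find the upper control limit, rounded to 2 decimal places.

11.15

c̄ = (2 + 9 + 3 + 6 + 4 + 2 + 3 + 6 + 4 + 6 + 5 + 6) / 12 = 56 / 12 = 4.6667
UCL = c̄ + 3√c̄ = 4.6667 + 3 × √4.6667 = 4.6667 + 3 × 2.1602 = 11.1474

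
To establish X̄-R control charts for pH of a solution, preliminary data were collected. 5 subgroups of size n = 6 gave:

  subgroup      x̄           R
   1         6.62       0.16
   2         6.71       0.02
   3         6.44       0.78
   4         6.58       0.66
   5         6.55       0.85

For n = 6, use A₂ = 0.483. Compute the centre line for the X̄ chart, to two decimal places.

X̄̄ = (6.62 + 6.71 + 6.44 + 6.58 + 6.55) / 5 = 32.9000 / 5 = 6.5800
CL = X̄̄ = 6.5800

6.58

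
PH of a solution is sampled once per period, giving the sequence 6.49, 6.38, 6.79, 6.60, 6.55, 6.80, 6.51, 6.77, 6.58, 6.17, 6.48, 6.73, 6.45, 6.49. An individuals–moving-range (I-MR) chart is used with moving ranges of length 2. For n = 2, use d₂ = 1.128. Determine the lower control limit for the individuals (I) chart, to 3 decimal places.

5.934

X̄ = (6.49 + 6.38 + 6.79 + 6.60 + 6.55 + 6.80 + 6.51 + 6.77 + 6.58 + 6.17 + 6.48 + 6.73 + 6.45 + 6.49) / 14 = 6.5564
Moving ranges: 0.11, 0.41, 0.19, 0.05, 0.25, 0.29, 0.26, 0.19, 0.41, 0.31, 0.25, 0.28, 0.04; M̄R̄ = 3.0400 / 13 = 0.2338
LCL = X̄ − 3·M̄R̄/d₂ = 6.5564 − 3 × 0.2338 / 1.128 = 5.9345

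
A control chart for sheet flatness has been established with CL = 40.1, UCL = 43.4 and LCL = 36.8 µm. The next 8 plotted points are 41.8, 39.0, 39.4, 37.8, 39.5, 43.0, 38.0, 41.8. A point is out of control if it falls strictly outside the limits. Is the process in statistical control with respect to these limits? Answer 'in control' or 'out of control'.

All 8 points lie within [36.8, 43.4].

in control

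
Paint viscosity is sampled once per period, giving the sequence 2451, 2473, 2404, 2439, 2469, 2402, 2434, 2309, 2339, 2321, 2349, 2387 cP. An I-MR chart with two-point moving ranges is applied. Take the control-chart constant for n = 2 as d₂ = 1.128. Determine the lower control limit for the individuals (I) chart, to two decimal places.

2278.64

X̄ = (2451 + 2473 + 2404 + 2439 + 2469 + 2402 + 2434 + 2309 + 2339 + 2321 + 2349 + 2387) / 12 = 2398.0833
Moving ranges: 22, 69, 35, 30, 67, 32, 125, 30, 18, 28, 38; M̄R̄ = 494.0000 / 11 = 44.9091
LCL = X̄ − 3·M̄R̄/d₂ = 2398.0833 − 3 × 44.9091 / 1.128 = 2278.6443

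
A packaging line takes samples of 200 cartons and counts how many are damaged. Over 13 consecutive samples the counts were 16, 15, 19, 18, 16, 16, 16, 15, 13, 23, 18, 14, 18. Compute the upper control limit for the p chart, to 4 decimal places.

0.1421

p̄ = Σdᵢ / (k·n) = 217 / (13 × 200) = 0.08346
UCL = p̄ + 3·√(p̄(1−p̄)/n) = 0.08346 + 3 × √(0.08346×0.91654/200) = 0.08346 + 3 × 0.01956 = 0.14213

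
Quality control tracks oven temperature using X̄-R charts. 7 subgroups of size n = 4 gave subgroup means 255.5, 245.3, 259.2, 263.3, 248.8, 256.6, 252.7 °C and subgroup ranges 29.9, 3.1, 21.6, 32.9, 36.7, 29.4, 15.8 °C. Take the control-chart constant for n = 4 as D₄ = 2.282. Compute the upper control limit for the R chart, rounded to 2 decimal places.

R̄ = (29.9 + 3.1 + 21.6 + 32.9 + 36.7 + 29.4 + 15.8) / 7 = 169.4000 / 7 = 24.2000
UCL_R = D₄·R̄ = 2.282 × 24.2000 = 55.2244

55.22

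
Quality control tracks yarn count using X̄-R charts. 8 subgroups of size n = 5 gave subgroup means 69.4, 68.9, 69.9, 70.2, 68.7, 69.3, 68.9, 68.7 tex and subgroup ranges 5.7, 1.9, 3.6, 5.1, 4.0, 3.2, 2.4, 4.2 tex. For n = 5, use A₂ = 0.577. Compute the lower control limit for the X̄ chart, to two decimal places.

67.08

X̄̄ = (69.4 + 68.9 + 69.9 + 70.2 + 68.7 + 69.3 + 68.9 + 68.7) / 8 = 554.0000 / 8 = 69.2500
R̄ = (5.7 + 1.9 + 3.6 + 5.1 + 4.0 + 3.2 + 2.4 + 4.2) / 8 = 30.1000 / 8 = 3.7625
LCL = X̄̄ − A₂·R̄ = 69.2500 − 0.577 × 3.7625 = 67.0790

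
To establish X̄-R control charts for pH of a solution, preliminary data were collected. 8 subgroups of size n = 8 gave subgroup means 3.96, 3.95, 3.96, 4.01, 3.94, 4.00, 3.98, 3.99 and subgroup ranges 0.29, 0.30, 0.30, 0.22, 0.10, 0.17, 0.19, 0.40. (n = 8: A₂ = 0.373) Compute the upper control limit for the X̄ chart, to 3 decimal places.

4.066

X̄̄ = (3.96 + 3.95 + 3.96 + 4.01 + 3.94 + 4.00 + 3.98 + 3.99) / 8 = 31.7900 / 8 = 3.9737
R̄ = (0.29 + 0.30 + 0.30 + 0.22 + 0.10 + 0.17 + 0.19 + 0.40) / 8 = 1.9700 / 8 = 0.2462
UCL = X̄̄ + A₂·R̄ = 3.9737 + 0.373 × 0.2462 = 4.0656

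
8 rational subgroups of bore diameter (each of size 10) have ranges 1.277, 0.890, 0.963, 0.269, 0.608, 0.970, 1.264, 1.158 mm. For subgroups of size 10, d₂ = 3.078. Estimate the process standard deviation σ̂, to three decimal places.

R̄ = (1.277 + 0.890 + 0.963 + 0.269 + 0.608 + 0.970 + 1.264 + 1.158) / 8 = 0.9249
σ̂ = R̄ / d₂ = 0.9249 / 3.078 = 0.3005

0.300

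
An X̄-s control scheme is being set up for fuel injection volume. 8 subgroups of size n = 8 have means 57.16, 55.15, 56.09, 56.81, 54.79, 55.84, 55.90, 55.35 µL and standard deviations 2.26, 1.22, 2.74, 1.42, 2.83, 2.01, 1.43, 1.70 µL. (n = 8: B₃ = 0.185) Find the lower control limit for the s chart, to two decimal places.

0.36

s̄ = (2.26 + 1.22 + 2.74 + 1.42 + 2.83 + 2.01 + 1.43 + 1.70) / 8 = 1.9512
LCL_s = B₃·s̄ = 0.185 × 1.9512 = 0.3610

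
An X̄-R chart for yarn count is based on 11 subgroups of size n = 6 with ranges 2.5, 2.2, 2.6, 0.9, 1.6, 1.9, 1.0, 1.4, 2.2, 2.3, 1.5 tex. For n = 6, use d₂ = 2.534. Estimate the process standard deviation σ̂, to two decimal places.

0.72

R̄ = (2.5 + 2.2 + 2.6 + 0.9 + 1.6 + 1.9 + 1.0 + 1.4 + 2.2 + 2.3 + 1.5) / 11 = 1.8273
σ̂ = R̄ / d₂ = 1.8273 / 2.534 = 0.7211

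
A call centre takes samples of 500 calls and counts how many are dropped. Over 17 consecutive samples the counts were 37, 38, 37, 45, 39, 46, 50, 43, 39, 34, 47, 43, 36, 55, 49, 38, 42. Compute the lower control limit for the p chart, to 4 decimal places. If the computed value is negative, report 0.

0.0472

p̄ = Σdᵢ / (k·n) = 718 / (17 × 500) = 0.08447
LCL = p̄ − 3·√(p̄(1−p̄)/n) = 0.08447 − 3 × 0.01244 = 0.04716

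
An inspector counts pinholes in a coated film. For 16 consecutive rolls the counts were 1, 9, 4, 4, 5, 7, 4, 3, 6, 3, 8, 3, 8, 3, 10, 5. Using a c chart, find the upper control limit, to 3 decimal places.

c̄ = (1 + 9 + 4 + 4 + 5 + 7 + 4 + 3 + 6 + 3 + 8 + 3 + 8 + 3 + 10 + 5) / 16 = 83 / 16 = 5.1875
UCL = c̄ + 3√c̄ = 5.1875 + 3 × √5.1875 = 5.1875 + 3 × 2.2776 = 12.0203

12.020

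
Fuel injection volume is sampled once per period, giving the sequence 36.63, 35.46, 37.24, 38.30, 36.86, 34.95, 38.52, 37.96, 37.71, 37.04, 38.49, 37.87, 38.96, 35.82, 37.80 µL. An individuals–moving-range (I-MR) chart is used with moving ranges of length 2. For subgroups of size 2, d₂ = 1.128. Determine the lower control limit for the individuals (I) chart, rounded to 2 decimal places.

X̄ = (36.63 + 35.46 + 37.24 + 38.30 + 36.86 + 34.95 + 38.52 + 37.96 + 37.71 + 37.04 + 38.49 + 37.87 + 38.96 + 35.82 + 37.80) / 15 = 37.3073
Moving ranges: 1.17, 1.78, 1.06, 1.44, 1.91, 3.57, 0.56, 0.25, 0.67, 1.45, 0.62, 1.09, 3.14, 1.98; M̄R̄ = 20.6900 / 14 = 1.4779
LCL = X̄ − 3·M̄R̄/d₂ = 37.3073 − 3 × 1.4779 / 1.128 = 33.3769

33.38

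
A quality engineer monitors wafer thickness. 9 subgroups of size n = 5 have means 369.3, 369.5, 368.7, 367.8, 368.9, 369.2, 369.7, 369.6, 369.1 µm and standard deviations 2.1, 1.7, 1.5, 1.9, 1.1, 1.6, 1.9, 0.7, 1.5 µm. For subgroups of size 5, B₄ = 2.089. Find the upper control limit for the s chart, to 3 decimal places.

s̄ = (2.1 + 1.7 + 1.5 + 1.9 + 1.1 + 1.6 + 1.9 + 0.7 + 1.5) / 9 = 1.5556
UCL_s = B₄·s̄ = 2.089 × 1.5556 = 3.2496

3.250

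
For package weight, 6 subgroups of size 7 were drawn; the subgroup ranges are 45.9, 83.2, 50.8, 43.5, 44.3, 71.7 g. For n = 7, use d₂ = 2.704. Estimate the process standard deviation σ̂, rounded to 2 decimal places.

20.92

R̄ = (45.9 + 83.2 + 50.8 + 43.5 + 44.3 + 71.7) / 6 = 56.5667
σ̂ = R̄ / d₂ = 56.5667 / 2.704 = 20.9196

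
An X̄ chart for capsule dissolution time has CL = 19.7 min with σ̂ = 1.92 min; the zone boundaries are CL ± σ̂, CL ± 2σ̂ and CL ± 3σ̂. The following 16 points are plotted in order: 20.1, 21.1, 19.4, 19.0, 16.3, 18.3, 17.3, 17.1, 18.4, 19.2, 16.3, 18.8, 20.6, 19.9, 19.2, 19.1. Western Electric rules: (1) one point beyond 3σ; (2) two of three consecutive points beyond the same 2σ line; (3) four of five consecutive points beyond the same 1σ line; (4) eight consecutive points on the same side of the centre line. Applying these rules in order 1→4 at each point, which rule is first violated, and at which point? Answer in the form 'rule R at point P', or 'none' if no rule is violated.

Zone of each point (C = within 1σ̂, B = 1σ̂–2σ̂, A = 2σ̂–3σ̂, * = beyond 3σ̂; sign = side of CL): 1:+C, 2:+C, 3:-C, 4:-C, 5:-B, 6:-C, 7:-B, 8:-B, 9:-C, 10:-C, 11:-B, 12:-C, 13:+C, 14:+C, 15:-C, 16:-C
Rule 4 (eight consecutive points on the same side of the centre line) is satisfied at point 10.

rule 4 at point 10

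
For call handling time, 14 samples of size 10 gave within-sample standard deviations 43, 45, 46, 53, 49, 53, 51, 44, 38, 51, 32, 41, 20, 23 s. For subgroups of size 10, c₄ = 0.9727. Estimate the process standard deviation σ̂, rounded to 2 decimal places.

43.25

s̄ = (43 + 45 + 46 + 53 + 49 + 53 + 51 + 44 + 38 + 51 + 32 + 41 + 20 + 23) / 14 = 42.0714
σ̂ = s̄ / c₄ = 42.0714 / 0.9727 = 43.2522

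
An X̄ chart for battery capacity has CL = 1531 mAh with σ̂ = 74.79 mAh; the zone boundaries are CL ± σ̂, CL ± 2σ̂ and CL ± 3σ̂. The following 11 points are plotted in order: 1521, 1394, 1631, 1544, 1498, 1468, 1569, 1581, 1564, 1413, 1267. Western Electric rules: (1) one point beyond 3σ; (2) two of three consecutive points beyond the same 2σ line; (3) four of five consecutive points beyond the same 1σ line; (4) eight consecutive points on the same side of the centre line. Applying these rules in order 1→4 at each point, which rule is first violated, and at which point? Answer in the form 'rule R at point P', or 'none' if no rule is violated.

Zone of each point (C = within 1σ̂, B = 1σ̂–2σ̂, A = 2σ̂–3σ̂, * = beyond 3σ̂; sign = side of CL): 1:-C, 2:-B, 3:+B, 4:+C, 5:-C, 6:-C, 7:+C, 8:+C, 9:+C, 10:-B, 11:-*
Rule 1 (one point beyond the 3σ limits) is satisfied at point 11.

rule 1 at point 11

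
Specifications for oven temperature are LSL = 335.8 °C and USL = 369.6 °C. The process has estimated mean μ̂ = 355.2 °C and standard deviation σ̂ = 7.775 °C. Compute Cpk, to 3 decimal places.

Cpu = (USL − μ̂) / (3σ̂) = (369.6 − 355.2) / (3 × 7.775) = 0.6174; Cpl = (μ̂ − LSL) / (3σ̂) = (355.2 − 335.8) / (3 × 7.775) = 0.8317; Cpk = min(Cpu, Cpl) = 0.6174

0.617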